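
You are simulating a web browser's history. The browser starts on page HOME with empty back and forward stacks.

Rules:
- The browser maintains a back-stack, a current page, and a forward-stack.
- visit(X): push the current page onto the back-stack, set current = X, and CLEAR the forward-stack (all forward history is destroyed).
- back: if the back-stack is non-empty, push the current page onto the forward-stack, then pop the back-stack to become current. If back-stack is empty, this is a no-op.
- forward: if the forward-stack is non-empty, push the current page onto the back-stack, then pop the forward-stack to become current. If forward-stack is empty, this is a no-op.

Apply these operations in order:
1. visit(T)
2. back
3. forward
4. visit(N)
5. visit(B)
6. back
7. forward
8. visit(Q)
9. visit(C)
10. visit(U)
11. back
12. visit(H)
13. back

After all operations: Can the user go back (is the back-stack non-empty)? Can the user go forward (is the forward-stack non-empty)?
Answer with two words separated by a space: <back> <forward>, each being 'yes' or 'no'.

After 1 (visit(T)): cur=T back=1 fwd=0
After 2 (back): cur=HOME back=0 fwd=1
After 3 (forward): cur=T back=1 fwd=0
After 4 (visit(N)): cur=N back=2 fwd=0
After 5 (visit(B)): cur=B back=3 fwd=0
After 6 (back): cur=N back=2 fwd=1
After 7 (forward): cur=B back=3 fwd=0
After 8 (visit(Q)): cur=Q back=4 fwd=0
After 9 (visit(C)): cur=C back=5 fwd=0
After 10 (visit(U)): cur=U back=6 fwd=0
After 11 (back): cur=C back=5 fwd=1
After 12 (visit(H)): cur=H back=6 fwd=0
After 13 (back): cur=C back=5 fwd=1

Answer: yes yes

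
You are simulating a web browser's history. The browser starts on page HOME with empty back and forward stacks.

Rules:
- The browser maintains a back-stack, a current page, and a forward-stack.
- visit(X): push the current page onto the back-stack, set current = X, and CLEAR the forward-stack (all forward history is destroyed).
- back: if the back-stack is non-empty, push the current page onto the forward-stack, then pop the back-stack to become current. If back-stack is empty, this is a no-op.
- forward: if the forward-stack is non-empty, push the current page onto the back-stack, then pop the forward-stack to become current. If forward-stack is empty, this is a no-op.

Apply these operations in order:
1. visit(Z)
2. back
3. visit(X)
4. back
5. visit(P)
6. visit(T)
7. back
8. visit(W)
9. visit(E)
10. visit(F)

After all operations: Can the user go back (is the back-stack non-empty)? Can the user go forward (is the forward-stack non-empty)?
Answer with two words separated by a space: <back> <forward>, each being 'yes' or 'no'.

After 1 (visit(Z)): cur=Z back=1 fwd=0
After 2 (back): cur=HOME back=0 fwd=1
After 3 (visit(X)): cur=X back=1 fwd=0
After 4 (back): cur=HOME back=0 fwd=1
After 5 (visit(P)): cur=P back=1 fwd=0
After 6 (visit(T)): cur=T back=2 fwd=0
After 7 (back): cur=P back=1 fwd=1
After 8 (visit(W)): cur=W back=2 fwd=0
After 9 (visit(E)): cur=E back=3 fwd=0
After 10 (visit(F)): cur=F back=4 fwd=0

Answer: yes no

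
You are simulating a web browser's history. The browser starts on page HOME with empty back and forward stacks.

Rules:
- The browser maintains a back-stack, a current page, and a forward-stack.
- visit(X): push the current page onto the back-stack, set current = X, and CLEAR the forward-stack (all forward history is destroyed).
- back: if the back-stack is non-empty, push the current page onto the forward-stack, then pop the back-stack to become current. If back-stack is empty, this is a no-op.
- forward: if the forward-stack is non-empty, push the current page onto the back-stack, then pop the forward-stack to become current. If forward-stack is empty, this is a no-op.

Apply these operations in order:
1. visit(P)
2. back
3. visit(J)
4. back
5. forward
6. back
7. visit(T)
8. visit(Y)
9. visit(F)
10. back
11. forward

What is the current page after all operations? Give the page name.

Answer: F

Derivation:
After 1 (visit(P)): cur=P back=1 fwd=0
After 2 (back): cur=HOME back=0 fwd=1
After 3 (visit(J)): cur=J back=1 fwd=0
After 4 (back): cur=HOME back=0 fwd=1
After 5 (forward): cur=J back=1 fwd=0
After 6 (back): cur=HOME back=0 fwd=1
After 7 (visit(T)): cur=T back=1 fwd=0
After 8 (visit(Y)): cur=Y back=2 fwd=0
After 9 (visit(F)): cur=F back=3 fwd=0
After 10 (back): cur=Y back=2 fwd=1
After 11 (forward): cur=F back=3 fwd=0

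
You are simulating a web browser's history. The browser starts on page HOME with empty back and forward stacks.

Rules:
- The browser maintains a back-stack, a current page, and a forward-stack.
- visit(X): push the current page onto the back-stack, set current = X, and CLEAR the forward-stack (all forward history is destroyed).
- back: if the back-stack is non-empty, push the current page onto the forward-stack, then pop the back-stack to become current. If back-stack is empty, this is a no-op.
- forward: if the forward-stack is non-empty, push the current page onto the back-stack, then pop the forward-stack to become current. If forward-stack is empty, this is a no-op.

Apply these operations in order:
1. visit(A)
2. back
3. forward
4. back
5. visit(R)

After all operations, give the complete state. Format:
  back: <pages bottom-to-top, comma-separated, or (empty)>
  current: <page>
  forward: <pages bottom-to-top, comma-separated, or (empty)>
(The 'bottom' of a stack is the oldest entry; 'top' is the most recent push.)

Answer: back: HOME
current: R
forward: (empty)

Derivation:
After 1 (visit(A)): cur=A back=1 fwd=0
After 2 (back): cur=HOME back=0 fwd=1
After 3 (forward): cur=A back=1 fwd=0
After 4 (back): cur=HOME back=0 fwd=1
After 5 (visit(R)): cur=R back=1 fwd=0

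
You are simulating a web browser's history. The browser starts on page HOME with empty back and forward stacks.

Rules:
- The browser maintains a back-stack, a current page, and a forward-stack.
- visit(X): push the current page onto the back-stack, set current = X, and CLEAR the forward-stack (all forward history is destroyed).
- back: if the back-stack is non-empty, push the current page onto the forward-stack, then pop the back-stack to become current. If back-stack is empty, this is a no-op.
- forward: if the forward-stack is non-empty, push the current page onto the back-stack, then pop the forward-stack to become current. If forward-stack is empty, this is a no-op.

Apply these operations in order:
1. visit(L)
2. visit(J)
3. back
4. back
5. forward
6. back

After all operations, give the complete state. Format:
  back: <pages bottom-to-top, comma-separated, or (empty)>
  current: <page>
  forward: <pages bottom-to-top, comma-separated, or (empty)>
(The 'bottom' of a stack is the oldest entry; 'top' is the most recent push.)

After 1 (visit(L)): cur=L back=1 fwd=0
After 2 (visit(J)): cur=J back=2 fwd=0
After 3 (back): cur=L back=1 fwd=1
After 4 (back): cur=HOME back=0 fwd=2
After 5 (forward): cur=L back=1 fwd=1
After 6 (back): cur=HOME back=0 fwd=2

Answer: back: (empty)
current: HOME
forward: J,L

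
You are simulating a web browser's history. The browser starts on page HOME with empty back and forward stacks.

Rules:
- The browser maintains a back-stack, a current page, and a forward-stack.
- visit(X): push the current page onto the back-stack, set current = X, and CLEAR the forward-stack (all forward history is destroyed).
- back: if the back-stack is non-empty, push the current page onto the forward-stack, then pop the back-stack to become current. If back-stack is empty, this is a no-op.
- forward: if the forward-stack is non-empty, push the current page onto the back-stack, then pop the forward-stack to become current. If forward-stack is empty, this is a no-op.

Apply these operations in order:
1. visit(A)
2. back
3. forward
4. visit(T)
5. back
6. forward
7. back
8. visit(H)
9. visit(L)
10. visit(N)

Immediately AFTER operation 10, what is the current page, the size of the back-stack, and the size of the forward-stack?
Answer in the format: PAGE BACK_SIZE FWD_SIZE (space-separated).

After 1 (visit(A)): cur=A back=1 fwd=0
After 2 (back): cur=HOME back=0 fwd=1
After 3 (forward): cur=A back=1 fwd=0
After 4 (visit(T)): cur=T back=2 fwd=0
After 5 (back): cur=A back=1 fwd=1
After 6 (forward): cur=T back=2 fwd=0
After 7 (back): cur=A back=1 fwd=1
After 8 (visit(H)): cur=H back=2 fwd=0
After 9 (visit(L)): cur=L back=3 fwd=0
After 10 (visit(N)): cur=N back=4 fwd=0

N 4 0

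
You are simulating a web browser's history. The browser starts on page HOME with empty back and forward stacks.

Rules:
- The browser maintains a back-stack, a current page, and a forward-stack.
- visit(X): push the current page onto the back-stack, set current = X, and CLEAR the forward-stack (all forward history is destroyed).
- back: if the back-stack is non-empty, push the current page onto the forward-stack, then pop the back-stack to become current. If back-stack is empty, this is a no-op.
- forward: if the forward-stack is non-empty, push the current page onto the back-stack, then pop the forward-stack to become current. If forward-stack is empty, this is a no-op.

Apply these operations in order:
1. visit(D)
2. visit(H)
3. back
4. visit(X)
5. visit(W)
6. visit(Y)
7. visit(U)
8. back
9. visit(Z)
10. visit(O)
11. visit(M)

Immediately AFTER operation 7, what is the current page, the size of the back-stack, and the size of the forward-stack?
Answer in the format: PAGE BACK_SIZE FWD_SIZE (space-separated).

After 1 (visit(D)): cur=D back=1 fwd=0
After 2 (visit(H)): cur=H back=2 fwd=0
After 3 (back): cur=D back=1 fwd=1
After 4 (visit(X)): cur=X back=2 fwd=0
After 5 (visit(W)): cur=W back=3 fwd=0
After 6 (visit(Y)): cur=Y back=4 fwd=0
After 7 (visit(U)): cur=U back=5 fwd=0

U 5 0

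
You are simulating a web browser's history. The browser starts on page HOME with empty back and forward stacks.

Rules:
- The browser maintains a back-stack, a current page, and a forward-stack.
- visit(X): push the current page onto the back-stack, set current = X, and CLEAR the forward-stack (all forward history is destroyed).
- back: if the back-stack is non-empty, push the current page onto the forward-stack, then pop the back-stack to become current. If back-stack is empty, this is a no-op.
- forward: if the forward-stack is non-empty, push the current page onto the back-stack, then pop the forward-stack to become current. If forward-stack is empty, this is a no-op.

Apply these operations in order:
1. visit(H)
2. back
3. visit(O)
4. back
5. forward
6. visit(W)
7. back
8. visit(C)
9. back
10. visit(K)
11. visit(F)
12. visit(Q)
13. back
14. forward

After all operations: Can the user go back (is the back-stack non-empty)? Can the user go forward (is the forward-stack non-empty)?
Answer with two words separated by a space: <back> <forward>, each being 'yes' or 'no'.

Answer: yes no

Derivation:
After 1 (visit(H)): cur=H back=1 fwd=0
After 2 (back): cur=HOME back=0 fwd=1
After 3 (visit(O)): cur=O back=1 fwd=0
After 4 (back): cur=HOME back=0 fwd=1
After 5 (forward): cur=O back=1 fwd=0
After 6 (visit(W)): cur=W back=2 fwd=0
After 7 (back): cur=O back=1 fwd=1
After 8 (visit(C)): cur=C back=2 fwd=0
After 9 (back): cur=O back=1 fwd=1
After 10 (visit(K)): cur=K back=2 fwd=0
After 11 (visit(F)): cur=F back=3 fwd=0
After 12 (visit(Q)): cur=Q back=4 fwd=0
After 13 (back): cur=F back=3 fwd=1
After 14 (forward): cur=Q back=4 fwd=0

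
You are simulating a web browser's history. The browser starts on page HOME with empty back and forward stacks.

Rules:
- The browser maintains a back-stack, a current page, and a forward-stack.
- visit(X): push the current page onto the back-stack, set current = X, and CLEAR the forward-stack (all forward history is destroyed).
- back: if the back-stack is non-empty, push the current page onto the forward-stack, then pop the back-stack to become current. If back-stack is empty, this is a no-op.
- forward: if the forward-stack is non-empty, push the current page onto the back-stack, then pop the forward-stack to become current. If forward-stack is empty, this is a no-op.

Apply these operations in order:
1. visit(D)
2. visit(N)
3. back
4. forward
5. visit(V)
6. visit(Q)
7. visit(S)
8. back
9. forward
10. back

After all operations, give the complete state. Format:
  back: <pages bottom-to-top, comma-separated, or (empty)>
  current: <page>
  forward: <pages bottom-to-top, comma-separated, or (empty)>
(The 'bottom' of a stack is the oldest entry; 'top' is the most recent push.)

Answer: back: HOME,D,N,V
current: Q
forward: S

Derivation:
After 1 (visit(D)): cur=D back=1 fwd=0
After 2 (visit(N)): cur=N back=2 fwd=0
After 3 (back): cur=D back=1 fwd=1
After 4 (forward): cur=N back=2 fwd=0
After 5 (visit(V)): cur=V back=3 fwd=0
After 6 (visit(Q)): cur=Q back=4 fwd=0
After 7 (visit(S)): cur=S back=5 fwd=0
After 8 (back): cur=Q back=4 fwd=1
After 9 (forward): cur=S back=5 fwd=0
After 10 (back): cur=Q back=4 fwd=1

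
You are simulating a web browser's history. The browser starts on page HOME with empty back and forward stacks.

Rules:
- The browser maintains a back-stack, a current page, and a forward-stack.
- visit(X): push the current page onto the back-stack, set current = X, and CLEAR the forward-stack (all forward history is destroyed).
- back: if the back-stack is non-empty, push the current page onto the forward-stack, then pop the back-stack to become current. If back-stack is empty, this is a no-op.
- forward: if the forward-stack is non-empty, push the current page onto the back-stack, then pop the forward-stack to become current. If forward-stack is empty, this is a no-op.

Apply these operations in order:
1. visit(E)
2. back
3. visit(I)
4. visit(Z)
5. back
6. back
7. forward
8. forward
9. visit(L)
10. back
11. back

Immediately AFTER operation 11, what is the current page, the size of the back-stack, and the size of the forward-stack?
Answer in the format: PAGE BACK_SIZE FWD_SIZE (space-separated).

After 1 (visit(E)): cur=E back=1 fwd=0
After 2 (back): cur=HOME back=0 fwd=1
After 3 (visit(I)): cur=I back=1 fwd=0
After 4 (visit(Z)): cur=Z back=2 fwd=0
After 5 (back): cur=I back=1 fwd=1
After 6 (back): cur=HOME back=0 fwd=2
After 7 (forward): cur=I back=1 fwd=1
After 8 (forward): cur=Z back=2 fwd=0
After 9 (visit(L)): cur=L back=3 fwd=0
After 10 (back): cur=Z back=2 fwd=1
After 11 (back): cur=I back=1 fwd=2

I 1 2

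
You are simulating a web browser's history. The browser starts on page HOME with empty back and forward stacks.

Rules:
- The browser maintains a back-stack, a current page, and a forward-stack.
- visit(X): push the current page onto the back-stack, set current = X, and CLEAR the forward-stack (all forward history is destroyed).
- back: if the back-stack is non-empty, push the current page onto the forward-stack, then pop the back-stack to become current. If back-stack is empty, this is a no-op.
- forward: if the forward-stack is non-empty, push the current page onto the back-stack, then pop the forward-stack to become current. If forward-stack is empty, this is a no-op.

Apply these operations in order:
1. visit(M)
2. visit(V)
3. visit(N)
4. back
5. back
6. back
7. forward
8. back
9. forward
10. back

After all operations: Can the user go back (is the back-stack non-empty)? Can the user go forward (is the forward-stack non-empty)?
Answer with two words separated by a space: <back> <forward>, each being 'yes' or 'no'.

Answer: no yes

Derivation:
After 1 (visit(M)): cur=M back=1 fwd=0
After 2 (visit(V)): cur=V back=2 fwd=0
After 3 (visit(N)): cur=N back=3 fwd=0
After 4 (back): cur=V back=2 fwd=1
After 5 (back): cur=M back=1 fwd=2
After 6 (back): cur=HOME back=0 fwd=3
After 7 (forward): cur=M back=1 fwd=2
After 8 (back): cur=HOME back=0 fwd=3
After 9 (forward): cur=M back=1 fwd=2
After 10 (back): cur=HOME back=0 fwd=3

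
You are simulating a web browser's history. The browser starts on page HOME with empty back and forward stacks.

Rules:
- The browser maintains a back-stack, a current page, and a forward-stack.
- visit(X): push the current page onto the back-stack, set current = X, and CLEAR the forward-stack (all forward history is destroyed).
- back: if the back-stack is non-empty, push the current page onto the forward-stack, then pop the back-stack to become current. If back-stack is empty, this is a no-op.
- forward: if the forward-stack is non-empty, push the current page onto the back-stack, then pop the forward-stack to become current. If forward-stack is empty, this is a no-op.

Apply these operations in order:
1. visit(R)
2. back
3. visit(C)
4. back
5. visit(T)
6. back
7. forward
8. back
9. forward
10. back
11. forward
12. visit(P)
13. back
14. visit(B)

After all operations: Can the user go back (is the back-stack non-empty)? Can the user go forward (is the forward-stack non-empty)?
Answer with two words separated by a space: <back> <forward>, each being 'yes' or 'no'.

After 1 (visit(R)): cur=R back=1 fwd=0
After 2 (back): cur=HOME back=0 fwd=1
After 3 (visit(C)): cur=C back=1 fwd=0
After 4 (back): cur=HOME back=0 fwd=1
After 5 (visit(T)): cur=T back=1 fwd=0
After 6 (back): cur=HOME back=0 fwd=1
After 7 (forward): cur=T back=1 fwd=0
After 8 (back): cur=HOME back=0 fwd=1
After 9 (forward): cur=T back=1 fwd=0
After 10 (back): cur=HOME back=0 fwd=1
After 11 (forward): cur=T back=1 fwd=0
After 12 (visit(P)): cur=P back=2 fwd=0
After 13 (back): cur=T back=1 fwd=1
After 14 (visit(B)): cur=B back=2 fwd=0

Answer: yes no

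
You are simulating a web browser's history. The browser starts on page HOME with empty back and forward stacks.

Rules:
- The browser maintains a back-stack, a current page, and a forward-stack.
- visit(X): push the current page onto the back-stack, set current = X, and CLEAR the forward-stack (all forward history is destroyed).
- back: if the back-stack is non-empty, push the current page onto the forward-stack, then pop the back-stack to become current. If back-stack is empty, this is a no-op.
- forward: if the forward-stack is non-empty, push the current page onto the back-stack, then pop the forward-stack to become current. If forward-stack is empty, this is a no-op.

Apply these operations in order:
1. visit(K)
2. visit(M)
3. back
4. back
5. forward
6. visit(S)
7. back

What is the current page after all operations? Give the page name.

After 1 (visit(K)): cur=K back=1 fwd=0
After 2 (visit(M)): cur=M back=2 fwd=0
After 3 (back): cur=K back=1 fwd=1
After 4 (back): cur=HOME back=0 fwd=2
After 5 (forward): cur=K back=1 fwd=1
After 6 (visit(S)): cur=S back=2 fwd=0
After 7 (back): cur=K back=1 fwd=1

Answer: K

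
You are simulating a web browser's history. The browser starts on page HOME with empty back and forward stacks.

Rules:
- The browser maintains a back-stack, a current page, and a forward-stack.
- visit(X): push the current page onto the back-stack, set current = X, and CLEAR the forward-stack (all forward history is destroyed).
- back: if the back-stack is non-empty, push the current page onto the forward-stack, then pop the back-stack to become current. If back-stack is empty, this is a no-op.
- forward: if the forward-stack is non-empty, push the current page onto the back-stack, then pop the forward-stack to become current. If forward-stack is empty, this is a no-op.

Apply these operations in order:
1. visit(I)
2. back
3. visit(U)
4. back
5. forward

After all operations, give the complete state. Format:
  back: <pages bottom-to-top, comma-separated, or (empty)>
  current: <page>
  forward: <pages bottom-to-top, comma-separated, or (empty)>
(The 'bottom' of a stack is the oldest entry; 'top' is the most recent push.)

Answer: back: HOME
current: U
forward: (empty)

Derivation:
After 1 (visit(I)): cur=I back=1 fwd=0
After 2 (back): cur=HOME back=0 fwd=1
After 3 (visit(U)): cur=U back=1 fwd=0
After 4 (back): cur=HOME back=0 fwd=1
After 5 (forward): cur=U back=1 fwd=0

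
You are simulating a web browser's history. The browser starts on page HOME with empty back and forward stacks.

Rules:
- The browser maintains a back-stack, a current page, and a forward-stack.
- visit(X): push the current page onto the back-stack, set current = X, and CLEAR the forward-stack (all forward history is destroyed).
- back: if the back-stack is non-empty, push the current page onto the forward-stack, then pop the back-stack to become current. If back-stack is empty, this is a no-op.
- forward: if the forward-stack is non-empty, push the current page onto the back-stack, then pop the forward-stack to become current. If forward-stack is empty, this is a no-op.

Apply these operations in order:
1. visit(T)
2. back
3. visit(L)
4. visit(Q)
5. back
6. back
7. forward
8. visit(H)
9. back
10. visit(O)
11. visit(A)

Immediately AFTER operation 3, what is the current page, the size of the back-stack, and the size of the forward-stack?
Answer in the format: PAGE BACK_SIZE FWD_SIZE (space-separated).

After 1 (visit(T)): cur=T back=1 fwd=0
After 2 (back): cur=HOME back=0 fwd=1
After 3 (visit(L)): cur=L back=1 fwd=0

L 1 0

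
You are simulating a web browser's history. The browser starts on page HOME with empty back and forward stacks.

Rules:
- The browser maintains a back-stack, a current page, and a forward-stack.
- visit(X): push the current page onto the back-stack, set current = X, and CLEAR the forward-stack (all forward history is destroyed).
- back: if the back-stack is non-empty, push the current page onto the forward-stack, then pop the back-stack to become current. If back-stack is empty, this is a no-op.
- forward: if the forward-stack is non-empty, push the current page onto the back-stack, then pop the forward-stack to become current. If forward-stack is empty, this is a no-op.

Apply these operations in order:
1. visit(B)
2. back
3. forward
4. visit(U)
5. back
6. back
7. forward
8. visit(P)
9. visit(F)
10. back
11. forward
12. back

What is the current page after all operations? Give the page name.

After 1 (visit(B)): cur=B back=1 fwd=0
After 2 (back): cur=HOME back=0 fwd=1
After 3 (forward): cur=B back=1 fwd=0
After 4 (visit(U)): cur=U back=2 fwd=0
After 5 (back): cur=B back=1 fwd=1
After 6 (back): cur=HOME back=0 fwd=2
After 7 (forward): cur=B back=1 fwd=1
After 8 (visit(P)): cur=P back=2 fwd=0
After 9 (visit(F)): cur=F back=3 fwd=0
After 10 (back): cur=P back=2 fwd=1
After 11 (forward): cur=F back=3 fwd=0
After 12 (back): cur=P back=2 fwd=1

Answer: P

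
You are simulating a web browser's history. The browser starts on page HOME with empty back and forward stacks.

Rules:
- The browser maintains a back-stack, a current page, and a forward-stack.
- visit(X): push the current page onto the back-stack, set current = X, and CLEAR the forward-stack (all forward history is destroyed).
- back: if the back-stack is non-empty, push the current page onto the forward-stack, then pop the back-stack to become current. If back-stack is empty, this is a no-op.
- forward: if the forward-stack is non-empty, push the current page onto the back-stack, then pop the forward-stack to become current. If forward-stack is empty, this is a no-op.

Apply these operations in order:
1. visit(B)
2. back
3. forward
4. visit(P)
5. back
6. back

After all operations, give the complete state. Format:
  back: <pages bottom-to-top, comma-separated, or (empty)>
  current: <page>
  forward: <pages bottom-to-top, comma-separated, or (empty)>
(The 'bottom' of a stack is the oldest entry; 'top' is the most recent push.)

After 1 (visit(B)): cur=B back=1 fwd=0
After 2 (back): cur=HOME back=0 fwd=1
After 3 (forward): cur=B back=1 fwd=0
After 4 (visit(P)): cur=P back=2 fwd=0
After 5 (back): cur=B back=1 fwd=1
After 6 (back): cur=HOME back=0 fwd=2

Answer: back: (empty)
current: HOME
forward: P,B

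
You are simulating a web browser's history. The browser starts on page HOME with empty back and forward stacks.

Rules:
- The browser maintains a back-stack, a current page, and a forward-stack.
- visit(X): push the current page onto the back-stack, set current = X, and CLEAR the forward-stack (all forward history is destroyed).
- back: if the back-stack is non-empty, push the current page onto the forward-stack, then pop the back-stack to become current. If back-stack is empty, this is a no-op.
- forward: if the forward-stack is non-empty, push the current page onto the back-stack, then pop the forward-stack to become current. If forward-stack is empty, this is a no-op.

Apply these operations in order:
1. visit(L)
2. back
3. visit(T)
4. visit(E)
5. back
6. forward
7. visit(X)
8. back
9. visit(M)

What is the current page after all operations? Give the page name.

After 1 (visit(L)): cur=L back=1 fwd=0
After 2 (back): cur=HOME back=0 fwd=1
After 3 (visit(T)): cur=T back=1 fwd=0
After 4 (visit(E)): cur=E back=2 fwd=0
After 5 (back): cur=T back=1 fwd=1
After 6 (forward): cur=E back=2 fwd=0
After 7 (visit(X)): cur=X back=3 fwd=0
After 8 (back): cur=E back=2 fwd=1
After 9 (visit(M)): cur=M back=3 fwd=0

Answer: M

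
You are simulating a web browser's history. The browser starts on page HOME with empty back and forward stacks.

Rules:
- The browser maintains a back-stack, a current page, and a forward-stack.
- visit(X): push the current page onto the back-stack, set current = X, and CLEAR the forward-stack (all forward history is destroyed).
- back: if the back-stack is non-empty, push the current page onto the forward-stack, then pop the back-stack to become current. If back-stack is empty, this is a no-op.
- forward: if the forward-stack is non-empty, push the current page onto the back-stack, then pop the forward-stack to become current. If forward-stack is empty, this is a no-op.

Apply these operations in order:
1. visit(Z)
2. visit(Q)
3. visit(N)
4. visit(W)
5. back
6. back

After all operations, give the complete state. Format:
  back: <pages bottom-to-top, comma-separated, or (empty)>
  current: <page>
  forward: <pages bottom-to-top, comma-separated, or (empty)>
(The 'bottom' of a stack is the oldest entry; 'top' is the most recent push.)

Answer: back: HOME,Z
current: Q
forward: W,N

Derivation:
After 1 (visit(Z)): cur=Z back=1 fwd=0
After 2 (visit(Q)): cur=Q back=2 fwd=0
After 3 (visit(N)): cur=N back=3 fwd=0
After 4 (visit(W)): cur=W back=4 fwd=0
After 5 (back): cur=N back=3 fwd=1
After 6 (back): cur=Q back=2 fwd=2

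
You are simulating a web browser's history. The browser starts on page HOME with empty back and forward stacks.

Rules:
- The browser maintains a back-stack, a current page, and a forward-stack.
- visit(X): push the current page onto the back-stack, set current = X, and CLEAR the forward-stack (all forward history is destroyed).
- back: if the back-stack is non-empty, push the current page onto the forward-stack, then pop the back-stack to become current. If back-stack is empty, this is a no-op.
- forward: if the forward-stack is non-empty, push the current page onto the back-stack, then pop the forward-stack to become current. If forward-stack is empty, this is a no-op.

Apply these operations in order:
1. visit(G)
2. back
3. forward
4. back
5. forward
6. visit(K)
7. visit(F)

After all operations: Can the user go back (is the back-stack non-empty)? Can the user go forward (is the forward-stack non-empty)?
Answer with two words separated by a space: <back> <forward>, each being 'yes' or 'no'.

After 1 (visit(G)): cur=G back=1 fwd=0
After 2 (back): cur=HOME back=0 fwd=1
After 3 (forward): cur=G back=1 fwd=0
After 4 (back): cur=HOME back=0 fwd=1
After 5 (forward): cur=G back=1 fwd=0
After 6 (visit(K)): cur=K back=2 fwd=0
After 7 (visit(F)): cur=F back=3 fwd=0

Answer: yes no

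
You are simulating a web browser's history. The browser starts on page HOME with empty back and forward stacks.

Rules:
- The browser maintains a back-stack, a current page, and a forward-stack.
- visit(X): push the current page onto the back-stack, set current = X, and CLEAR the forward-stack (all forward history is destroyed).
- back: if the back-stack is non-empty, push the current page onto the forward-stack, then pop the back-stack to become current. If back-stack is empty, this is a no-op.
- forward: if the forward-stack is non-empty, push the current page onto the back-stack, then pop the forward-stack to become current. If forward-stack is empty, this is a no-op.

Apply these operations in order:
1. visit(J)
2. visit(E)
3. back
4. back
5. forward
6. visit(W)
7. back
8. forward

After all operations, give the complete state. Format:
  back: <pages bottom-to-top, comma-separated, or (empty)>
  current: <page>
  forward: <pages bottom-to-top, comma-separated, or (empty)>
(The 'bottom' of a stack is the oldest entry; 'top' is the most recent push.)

Answer: back: HOME,J
current: W
forward: (empty)

Derivation:
After 1 (visit(J)): cur=J back=1 fwd=0
After 2 (visit(E)): cur=E back=2 fwd=0
After 3 (back): cur=J back=1 fwd=1
After 4 (back): cur=HOME back=0 fwd=2
After 5 (forward): cur=J back=1 fwd=1
After 6 (visit(W)): cur=W back=2 fwd=0
After 7 (back): cur=J back=1 fwd=1
After 8 (forward): cur=W back=2 fwd=0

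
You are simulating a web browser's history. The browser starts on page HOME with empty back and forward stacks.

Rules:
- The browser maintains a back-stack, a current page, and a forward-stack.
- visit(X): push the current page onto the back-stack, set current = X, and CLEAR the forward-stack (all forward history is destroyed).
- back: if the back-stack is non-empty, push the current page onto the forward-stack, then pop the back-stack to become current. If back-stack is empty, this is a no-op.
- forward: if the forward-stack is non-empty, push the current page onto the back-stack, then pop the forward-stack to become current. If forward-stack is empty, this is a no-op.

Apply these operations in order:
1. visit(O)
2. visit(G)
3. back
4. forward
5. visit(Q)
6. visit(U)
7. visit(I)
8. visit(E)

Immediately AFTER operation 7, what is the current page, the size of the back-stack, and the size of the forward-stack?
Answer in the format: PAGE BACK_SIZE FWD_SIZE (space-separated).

After 1 (visit(O)): cur=O back=1 fwd=0
After 2 (visit(G)): cur=G back=2 fwd=0
After 3 (back): cur=O back=1 fwd=1
After 4 (forward): cur=G back=2 fwd=0
After 5 (visit(Q)): cur=Q back=3 fwd=0
After 6 (visit(U)): cur=U back=4 fwd=0
After 7 (visit(I)): cur=I back=5 fwd=0

I 5 0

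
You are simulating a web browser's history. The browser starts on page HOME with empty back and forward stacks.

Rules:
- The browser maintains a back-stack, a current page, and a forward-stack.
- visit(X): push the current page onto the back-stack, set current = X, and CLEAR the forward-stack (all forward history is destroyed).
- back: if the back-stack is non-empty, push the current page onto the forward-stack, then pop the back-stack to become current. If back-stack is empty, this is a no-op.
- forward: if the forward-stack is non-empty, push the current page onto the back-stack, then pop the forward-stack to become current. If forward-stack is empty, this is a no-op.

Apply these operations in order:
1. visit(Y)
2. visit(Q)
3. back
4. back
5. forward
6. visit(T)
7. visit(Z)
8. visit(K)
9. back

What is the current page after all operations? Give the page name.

After 1 (visit(Y)): cur=Y back=1 fwd=0
After 2 (visit(Q)): cur=Q back=2 fwd=0
After 3 (back): cur=Y back=1 fwd=1
After 4 (back): cur=HOME back=0 fwd=2
After 5 (forward): cur=Y back=1 fwd=1
After 6 (visit(T)): cur=T back=2 fwd=0
After 7 (visit(Z)): cur=Z back=3 fwd=0
After 8 (visit(K)): cur=K back=4 fwd=0
After 9 (back): cur=Z back=3 fwd=1

Answer: Z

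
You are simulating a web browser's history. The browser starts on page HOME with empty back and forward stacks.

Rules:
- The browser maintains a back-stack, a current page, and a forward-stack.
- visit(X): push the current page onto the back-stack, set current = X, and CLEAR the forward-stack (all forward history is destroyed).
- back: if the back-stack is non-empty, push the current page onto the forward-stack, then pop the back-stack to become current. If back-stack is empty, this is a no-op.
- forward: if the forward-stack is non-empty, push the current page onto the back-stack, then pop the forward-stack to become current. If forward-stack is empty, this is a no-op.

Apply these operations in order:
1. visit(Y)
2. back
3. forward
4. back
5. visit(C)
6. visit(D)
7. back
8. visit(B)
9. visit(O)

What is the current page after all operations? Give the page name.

After 1 (visit(Y)): cur=Y back=1 fwd=0
After 2 (back): cur=HOME back=0 fwd=1
After 3 (forward): cur=Y back=1 fwd=0
After 4 (back): cur=HOME back=0 fwd=1
After 5 (visit(C)): cur=C back=1 fwd=0
After 6 (visit(D)): cur=D back=2 fwd=0
After 7 (back): cur=C back=1 fwd=1
After 8 (visit(B)): cur=B back=2 fwd=0
After 9 (visit(O)): cur=O back=3 fwd=0

Answer: O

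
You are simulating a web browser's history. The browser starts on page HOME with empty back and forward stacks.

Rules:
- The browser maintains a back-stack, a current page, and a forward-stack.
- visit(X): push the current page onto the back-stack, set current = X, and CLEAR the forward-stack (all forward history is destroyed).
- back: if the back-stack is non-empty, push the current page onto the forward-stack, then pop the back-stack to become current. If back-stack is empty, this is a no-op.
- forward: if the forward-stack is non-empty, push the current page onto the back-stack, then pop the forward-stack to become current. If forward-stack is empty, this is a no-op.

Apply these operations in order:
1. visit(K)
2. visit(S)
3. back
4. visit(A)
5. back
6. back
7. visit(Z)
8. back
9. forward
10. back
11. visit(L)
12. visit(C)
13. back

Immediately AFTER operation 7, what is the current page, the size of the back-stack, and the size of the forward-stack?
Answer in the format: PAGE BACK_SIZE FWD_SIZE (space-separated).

After 1 (visit(K)): cur=K back=1 fwd=0
After 2 (visit(S)): cur=S back=2 fwd=0
After 3 (back): cur=K back=1 fwd=1
After 4 (visit(A)): cur=A back=2 fwd=0
After 5 (back): cur=K back=1 fwd=1
After 6 (back): cur=HOME back=0 fwd=2
After 7 (visit(Z)): cur=Z back=1 fwd=0

Z 1 0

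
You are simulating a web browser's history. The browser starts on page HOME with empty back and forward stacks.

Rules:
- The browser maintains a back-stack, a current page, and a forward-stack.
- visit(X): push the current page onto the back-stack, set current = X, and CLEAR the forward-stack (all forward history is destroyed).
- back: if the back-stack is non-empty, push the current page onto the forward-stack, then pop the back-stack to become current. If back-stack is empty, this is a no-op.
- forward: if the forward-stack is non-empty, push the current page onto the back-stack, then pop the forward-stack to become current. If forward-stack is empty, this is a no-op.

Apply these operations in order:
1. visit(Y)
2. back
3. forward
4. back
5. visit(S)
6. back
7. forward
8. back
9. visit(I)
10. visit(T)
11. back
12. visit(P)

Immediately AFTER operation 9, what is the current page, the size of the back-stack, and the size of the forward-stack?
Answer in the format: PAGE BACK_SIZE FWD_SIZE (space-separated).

After 1 (visit(Y)): cur=Y back=1 fwd=0
After 2 (back): cur=HOME back=0 fwd=1
After 3 (forward): cur=Y back=1 fwd=0
After 4 (back): cur=HOME back=0 fwd=1
After 5 (visit(S)): cur=S back=1 fwd=0
After 6 (back): cur=HOME back=0 fwd=1
After 7 (forward): cur=S back=1 fwd=0
After 8 (back): cur=HOME back=0 fwd=1
After 9 (visit(I)): cur=I back=1 fwd=0

I 1 0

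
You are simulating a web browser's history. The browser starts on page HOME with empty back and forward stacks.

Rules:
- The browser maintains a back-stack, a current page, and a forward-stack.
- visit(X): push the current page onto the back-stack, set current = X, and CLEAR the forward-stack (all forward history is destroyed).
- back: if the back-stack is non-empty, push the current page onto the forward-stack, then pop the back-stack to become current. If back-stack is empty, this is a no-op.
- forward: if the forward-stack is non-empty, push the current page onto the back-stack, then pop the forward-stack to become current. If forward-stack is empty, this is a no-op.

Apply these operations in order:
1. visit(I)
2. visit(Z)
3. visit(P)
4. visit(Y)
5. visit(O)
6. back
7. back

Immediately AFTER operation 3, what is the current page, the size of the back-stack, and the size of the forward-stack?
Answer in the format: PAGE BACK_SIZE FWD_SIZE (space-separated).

After 1 (visit(I)): cur=I back=1 fwd=0
After 2 (visit(Z)): cur=Z back=2 fwd=0
After 3 (visit(P)): cur=P back=3 fwd=0

P 3 0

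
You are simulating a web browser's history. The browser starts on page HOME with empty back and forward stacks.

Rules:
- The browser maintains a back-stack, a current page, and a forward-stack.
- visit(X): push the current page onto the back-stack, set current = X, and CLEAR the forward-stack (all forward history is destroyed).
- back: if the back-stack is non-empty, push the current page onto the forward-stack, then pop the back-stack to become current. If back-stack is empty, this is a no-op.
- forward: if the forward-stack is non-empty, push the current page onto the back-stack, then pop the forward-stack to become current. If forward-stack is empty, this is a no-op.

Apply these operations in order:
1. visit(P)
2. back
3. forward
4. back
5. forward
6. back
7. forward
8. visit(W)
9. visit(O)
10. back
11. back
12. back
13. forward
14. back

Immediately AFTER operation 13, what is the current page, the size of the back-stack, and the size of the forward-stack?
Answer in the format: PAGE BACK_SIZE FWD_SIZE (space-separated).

After 1 (visit(P)): cur=P back=1 fwd=0
After 2 (back): cur=HOME back=0 fwd=1
After 3 (forward): cur=P back=1 fwd=0
After 4 (back): cur=HOME back=0 fwd=1
After 5 (forward): cur=P back=1 fwd=0
After 6 (back): cur=HOME back=0 fwd=1
After 7 (forward): cur=P back=1 fwd=0
After 8 (visit(W)): cur=W back=2 fwd=0
After 9 (visit(O)): cur=O back=3 fwd=0
After 10 (back): cur=W back=2 fwd=1
After 11 (back): cur=P back=1 fwd=2
After 12 (back): cur=HOME back=0 fwd=3
After 13 (forward): cur=P back=1 fwd=2

P 1 2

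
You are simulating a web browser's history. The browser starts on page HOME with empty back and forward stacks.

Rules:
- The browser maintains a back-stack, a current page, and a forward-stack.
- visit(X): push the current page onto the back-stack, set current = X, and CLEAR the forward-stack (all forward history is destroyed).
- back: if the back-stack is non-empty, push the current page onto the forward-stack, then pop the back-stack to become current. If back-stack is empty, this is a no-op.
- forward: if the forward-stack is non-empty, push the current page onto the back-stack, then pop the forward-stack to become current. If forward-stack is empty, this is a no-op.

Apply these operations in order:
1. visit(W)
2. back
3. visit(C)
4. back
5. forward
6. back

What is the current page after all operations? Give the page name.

Answer: HOME

Derivation:
After 1 (visit(W)): cur=W back=1 fwd=0
After 2 (back): cur=HOME back=0 fwd=1
After 3 (visit(C)): cur=C back=1 fwd=0
After 4 (back): cur=HOME back=0 fwd=1
After 5 (forward): cur=C back=1 fwd=0
After 6 (back): cur=HOME back=0 fwd=1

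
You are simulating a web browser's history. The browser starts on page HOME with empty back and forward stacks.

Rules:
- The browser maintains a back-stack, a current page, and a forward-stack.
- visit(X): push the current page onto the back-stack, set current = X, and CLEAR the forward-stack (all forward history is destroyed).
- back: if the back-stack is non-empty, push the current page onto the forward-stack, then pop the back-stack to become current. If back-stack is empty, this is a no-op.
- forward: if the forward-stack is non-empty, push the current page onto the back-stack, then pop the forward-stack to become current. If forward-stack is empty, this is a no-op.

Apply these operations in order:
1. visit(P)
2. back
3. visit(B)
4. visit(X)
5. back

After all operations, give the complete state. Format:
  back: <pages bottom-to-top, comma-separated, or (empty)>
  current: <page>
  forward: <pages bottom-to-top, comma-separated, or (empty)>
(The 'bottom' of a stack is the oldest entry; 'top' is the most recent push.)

Answer: back: HOME
current: B
forward: X

Derivation:
After 1 (visit(P)): cur=P back=1 fwd=0
After 2 (back): cur=HOME back=0 fwd=1
After 3 (visit(B)): cur=B back=1 fwd=0
After 4 (visit(X)): cur=X back=2 fwd=0
After 5 (back): cur=B back=1 fwd=1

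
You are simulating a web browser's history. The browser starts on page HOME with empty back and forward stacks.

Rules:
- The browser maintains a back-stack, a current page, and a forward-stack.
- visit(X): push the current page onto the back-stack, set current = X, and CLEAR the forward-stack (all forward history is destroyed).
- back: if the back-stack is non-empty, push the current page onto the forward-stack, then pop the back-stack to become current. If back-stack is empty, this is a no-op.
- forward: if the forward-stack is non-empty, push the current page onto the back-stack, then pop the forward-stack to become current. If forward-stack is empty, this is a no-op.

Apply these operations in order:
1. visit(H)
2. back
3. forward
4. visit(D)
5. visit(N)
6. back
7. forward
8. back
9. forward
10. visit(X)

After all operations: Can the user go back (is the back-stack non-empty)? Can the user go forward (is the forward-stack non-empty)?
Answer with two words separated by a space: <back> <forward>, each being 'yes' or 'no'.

Answer: yes no

Derivation:
After 1 (visit(H)): cur=H back=1 fwd=0
After 2 (back): cur=HOME back=0 fwd=1
After 3 (forward): cur=H back=1 fwd=0
After 4 (visit(D)): cur=D back=2 fwd=0
After 5 (visit(N)): cur=N back=3 fwd=0
After 6 (back): cur=D back=2 fwd=1
After 7 (forward): cur=N back=3 fwd=0
After 8 (back): cur=D back=2 fwd=1
After 9 (forward): cur=N back=3 fwd=0
After 10 (visit(X)): cur=X back=4 fwd=0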